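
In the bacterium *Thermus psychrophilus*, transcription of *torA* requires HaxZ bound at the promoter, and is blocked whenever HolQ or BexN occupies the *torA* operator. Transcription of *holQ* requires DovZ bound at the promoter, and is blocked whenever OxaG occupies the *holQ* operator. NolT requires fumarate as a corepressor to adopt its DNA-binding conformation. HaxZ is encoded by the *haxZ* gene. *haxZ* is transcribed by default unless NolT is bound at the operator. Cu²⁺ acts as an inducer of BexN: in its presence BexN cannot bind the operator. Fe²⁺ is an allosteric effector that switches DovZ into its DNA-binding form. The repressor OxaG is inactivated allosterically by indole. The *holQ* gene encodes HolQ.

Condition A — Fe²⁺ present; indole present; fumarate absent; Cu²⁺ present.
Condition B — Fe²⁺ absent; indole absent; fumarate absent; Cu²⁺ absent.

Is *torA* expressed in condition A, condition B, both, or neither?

neither

Condition A:
Fe²⁺ is present, so DovZ is active.
Indole is present, so OxaG is inactive.
No repressor is bound and DovZ is active, so *holQ* is transcribed.
So HolQ is produced and active.
Fumarate is absent, so NolT is inactive.
With no repressor bound, *haxZ* is transcribed.
So HaxZ is produced and active.
Cu²⁺ is present, so BexN is inactive.
With repressor HolQ bound, *torA* is not transcribed.
→ *torA* is OFF in A.
Condition B:
Fe²⁺ is absent, so DovZ is inactive.
Indole is absent, so OxaG is active.
With repressor OxaG bound, *holQ* is not transcribed.
So HolQ is not produced.
Fumarate is absent, so NolT is inactive.
With no repressor bound, *haxZ* is transcribed.
So HaxZ is produced and active.
Cu²⁺ is absent, so BexN is active.
With repressor BexN bound, *torA* is not transcribed.
→ *torA* is OFF in B.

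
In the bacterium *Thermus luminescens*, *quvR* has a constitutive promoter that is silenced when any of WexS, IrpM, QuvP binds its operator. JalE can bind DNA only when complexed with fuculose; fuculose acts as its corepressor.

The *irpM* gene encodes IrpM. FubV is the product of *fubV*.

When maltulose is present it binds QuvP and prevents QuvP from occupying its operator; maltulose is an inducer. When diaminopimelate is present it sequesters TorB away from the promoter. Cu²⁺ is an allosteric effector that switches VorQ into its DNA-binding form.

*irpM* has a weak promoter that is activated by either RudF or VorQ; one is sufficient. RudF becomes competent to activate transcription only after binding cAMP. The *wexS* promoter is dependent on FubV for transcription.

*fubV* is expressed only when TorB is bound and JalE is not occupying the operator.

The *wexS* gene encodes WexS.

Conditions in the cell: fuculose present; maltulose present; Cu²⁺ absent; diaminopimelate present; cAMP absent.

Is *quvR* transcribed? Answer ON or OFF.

Fuculose is present, so JalE is active.
Diaminopimelate is present, so TorB is inactive.
With repressor JalE bound, *fubV* is not transcribed.
So FubV is not produced.
Required activator FubV is absent, so *wexS* is not transcribed.
So WexS is not produced.
cAMP is absent, so RudF is inactive.
Cu²⁺ is absent, so VorQ is inactive.
No activator is available at the *irpM* promoter, so *irpM* is not transcribed.
So IrpM is not produced.
Maltulose is present, so QuvP is inactive.
With no repressor bound, *quvR* is transcribed.

ON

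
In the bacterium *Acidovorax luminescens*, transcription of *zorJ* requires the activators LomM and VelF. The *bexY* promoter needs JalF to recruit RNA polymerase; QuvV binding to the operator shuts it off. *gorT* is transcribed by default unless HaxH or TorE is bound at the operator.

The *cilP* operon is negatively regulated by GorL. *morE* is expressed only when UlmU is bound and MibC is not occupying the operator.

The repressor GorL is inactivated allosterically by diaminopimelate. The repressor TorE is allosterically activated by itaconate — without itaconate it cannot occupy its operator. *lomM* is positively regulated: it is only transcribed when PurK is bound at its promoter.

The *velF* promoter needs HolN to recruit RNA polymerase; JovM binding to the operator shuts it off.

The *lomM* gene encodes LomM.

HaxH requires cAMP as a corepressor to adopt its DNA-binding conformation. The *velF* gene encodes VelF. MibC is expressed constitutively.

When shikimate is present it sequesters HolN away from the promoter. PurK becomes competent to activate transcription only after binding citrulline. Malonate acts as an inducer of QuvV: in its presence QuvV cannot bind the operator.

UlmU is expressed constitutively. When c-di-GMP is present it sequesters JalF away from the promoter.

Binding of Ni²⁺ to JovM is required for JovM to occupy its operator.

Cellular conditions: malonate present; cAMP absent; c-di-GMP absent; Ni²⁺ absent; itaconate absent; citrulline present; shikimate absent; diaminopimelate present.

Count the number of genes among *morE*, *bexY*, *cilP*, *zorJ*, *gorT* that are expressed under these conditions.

MibC is produced constitutively and is active.
UlmU is produced constitutively and is active.
With repressor MibC bound, *morE* is not transcribed.
→ *morE* is OFF.
c-di-GMP is absent, so JalF is active.
Malonate is present, so QuvV is inactive.
No repressor is bound and JalF is active, so *bexY* is transcribed.
→ *bexY* is ON.
Diaminopimelate is present, so GorL is inactive.
With no repressor bound, *cilP* is transcribed.
→ *cilP* is ON.
Citrulline is present, so PurK is active.
No repressor is bound and PurK is active, so *lomM* is transcribed.
So LomM is produced and active.
Shikimate is absent, so HolN is active.
Ni²⁺ is absent, so JovM is inactive.
No repressor is bound and HolN is active, so *velF* is transcribed.
So VelF is produced and active.
No repressor is bound and LomM and VelF are active, so *zorJ* is transcribed.
→ *zorJ* is ON.
cAMP is absent, so HaxH is inactive.
Itaconate is absent, so TorE is inactive.
With no repressor bound, *gorT* is transcribed.
→ *gorT* is ON.
4 of the 5 genes are transcribed.

4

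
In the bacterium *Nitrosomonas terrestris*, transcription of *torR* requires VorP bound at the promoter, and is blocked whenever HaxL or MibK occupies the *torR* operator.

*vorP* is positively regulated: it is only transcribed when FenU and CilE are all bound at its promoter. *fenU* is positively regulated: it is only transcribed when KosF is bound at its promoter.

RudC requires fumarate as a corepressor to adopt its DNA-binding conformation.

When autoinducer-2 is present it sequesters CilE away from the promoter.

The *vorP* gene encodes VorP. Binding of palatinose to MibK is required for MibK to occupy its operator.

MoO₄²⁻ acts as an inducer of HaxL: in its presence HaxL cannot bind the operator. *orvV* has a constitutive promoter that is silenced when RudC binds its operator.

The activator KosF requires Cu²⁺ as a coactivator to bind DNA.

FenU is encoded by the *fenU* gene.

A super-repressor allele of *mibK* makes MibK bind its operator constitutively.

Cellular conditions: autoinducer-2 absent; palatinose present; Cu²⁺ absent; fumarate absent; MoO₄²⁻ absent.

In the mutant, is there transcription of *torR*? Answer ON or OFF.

Cu²⁺ is absent, so KosF is inactive.
Required activator KosF is absent, so *fenU* is not transcribed.
So FenU is not produced.
Autoinducer-2 is absent, so CilE is active.
Required activator FenU is absent, so *vorP* is not transcribed.
So VorP is not produced.
MoO₄²⁻ is absent, so HaxL is active.
MibK is constitutively active in this strain.
With repressor HaxL bound, *torR* is not transcribed.

OFF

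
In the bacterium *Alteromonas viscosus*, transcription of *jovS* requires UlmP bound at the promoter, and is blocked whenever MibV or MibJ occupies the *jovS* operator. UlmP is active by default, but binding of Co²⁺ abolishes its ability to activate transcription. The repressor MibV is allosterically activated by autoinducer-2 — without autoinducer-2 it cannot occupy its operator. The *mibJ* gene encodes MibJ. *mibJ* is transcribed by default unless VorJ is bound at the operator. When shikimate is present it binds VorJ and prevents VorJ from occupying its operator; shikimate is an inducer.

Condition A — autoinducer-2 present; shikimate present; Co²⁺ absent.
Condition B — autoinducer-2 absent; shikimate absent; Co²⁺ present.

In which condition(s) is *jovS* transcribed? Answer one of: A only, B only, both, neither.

neither

Condition A:
Autoinducer-2 is present, so MibV is active.
Shikimate is present, so VorJ is inactive.
With no repressor bound, *mibJ* is transcribed.
So MibJ is produced and active.
Co²⁺ is absent, so UlmP is active.
With repressor MibV bound, *jovS* is not transcribed.
→ *jovS* is OFF in A.
Condition B:
Autoinducer-2 is absent, so MibV is inactive.
Shikimate is absent, so VorJ is active.
With repressor VorJ bound, *mibJ* is not transcribed.
So MibJ is not produced.
Co²⁺ is present, so UlmP is inactive.
Required activator UlmP is absent, so *jovS* is not transcribed.
→ *jovS* is OFF in B.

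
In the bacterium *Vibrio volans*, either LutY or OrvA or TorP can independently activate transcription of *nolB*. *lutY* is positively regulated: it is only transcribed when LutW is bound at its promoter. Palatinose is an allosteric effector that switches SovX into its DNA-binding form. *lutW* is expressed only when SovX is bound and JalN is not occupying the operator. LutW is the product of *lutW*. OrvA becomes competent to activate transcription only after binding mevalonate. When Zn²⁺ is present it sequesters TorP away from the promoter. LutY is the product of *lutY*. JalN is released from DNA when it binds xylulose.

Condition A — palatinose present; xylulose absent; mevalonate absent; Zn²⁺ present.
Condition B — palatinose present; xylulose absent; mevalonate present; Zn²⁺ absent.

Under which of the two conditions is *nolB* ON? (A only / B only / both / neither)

B only

Condition A:
Palatinose is present, so SovX is active.
Xylulose is absent, so JalN is active.
With repressor JalN bound, *lutW* is not transcribed.
So LutW is not produced.
Required activator LutW is absent, so *lutY* is not transcribed.
So LutY is not produced.
Mevalonate is absent, so OrvA is inactive.
Zn²⁺ is present, so TorP is inactive.
No activator is available at the *nolB* promoter, so *nolB* is not transcribed.
→ *nolB* is OFF in A.
Condition B:
Palatinose is present, so SovX is active.
Xylulose is absent, so JalN is active.
With repressor JalN bound, *lutW* is not transcribed.
So LutW is not produced.
Required activator LutW is absent, so *lutY* is not transcribed.
So LutY is not produced.
Mevalonate is present, so OrvA is active.
Zn²⁺ is absent, so TorP is active.
Activator OrvA is present, so *nolB* is transcribed.
→ *nolB* is ON in B.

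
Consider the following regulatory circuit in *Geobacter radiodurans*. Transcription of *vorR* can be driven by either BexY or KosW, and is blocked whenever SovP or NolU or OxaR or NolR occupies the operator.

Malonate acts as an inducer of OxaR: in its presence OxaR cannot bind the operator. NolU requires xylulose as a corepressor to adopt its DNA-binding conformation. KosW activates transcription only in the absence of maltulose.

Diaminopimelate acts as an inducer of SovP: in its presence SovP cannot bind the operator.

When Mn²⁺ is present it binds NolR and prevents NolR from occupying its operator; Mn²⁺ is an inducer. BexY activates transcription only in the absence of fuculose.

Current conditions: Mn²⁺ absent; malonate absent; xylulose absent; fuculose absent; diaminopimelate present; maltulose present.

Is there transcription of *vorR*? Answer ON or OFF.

Diaminopimelate is present, so SovP is inactive.
Xylulose is absent, so NolU is inactive.
Malonate is absent, so OxaR is active.
Fuculose is absent, so BexY is active.
Maltulose is present, so KosW is inactive.
Mn²⁺ is absent, so NolR is active.
With repressor OxaR bound, *vorR* is not transcribed.

OFF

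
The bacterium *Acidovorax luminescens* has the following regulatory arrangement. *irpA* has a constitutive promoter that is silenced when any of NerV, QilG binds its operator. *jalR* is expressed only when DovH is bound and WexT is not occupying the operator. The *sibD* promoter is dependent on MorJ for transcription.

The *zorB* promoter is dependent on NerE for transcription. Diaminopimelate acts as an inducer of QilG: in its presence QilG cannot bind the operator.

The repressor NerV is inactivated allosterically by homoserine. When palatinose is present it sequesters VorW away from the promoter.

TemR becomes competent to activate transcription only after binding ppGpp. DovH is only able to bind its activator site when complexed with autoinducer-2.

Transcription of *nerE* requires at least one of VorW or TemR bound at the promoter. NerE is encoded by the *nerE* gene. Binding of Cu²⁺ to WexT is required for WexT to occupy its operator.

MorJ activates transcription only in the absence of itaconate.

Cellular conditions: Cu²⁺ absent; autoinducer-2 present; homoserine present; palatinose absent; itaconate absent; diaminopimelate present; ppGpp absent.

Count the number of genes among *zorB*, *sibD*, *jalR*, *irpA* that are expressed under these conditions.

4

Palatinose is absent, so VorW is active.
ppGpp is absent, so TemR is inactive.
Activator VorW is present, so *nerE* is transcribed.
So NerE is produced and active.
No repressor is bound and NerE is active, so *zorB* is transcribed.
→ *zorB* is ON.
Itaconate is absent, so MorJ is active.
No repressor is bound and MorJ is active, so *sibD* is transcribed.
→ *sibD* is ON.
Cu²⁺ is absent, so WexT is inactive.
Autoinducer-2 is present, so DovH is active.
No repressor is bound and DovH is active, so *jalR* is transcribed.
→ *jalR* is ON.
Homoserine is present, so NerV is inactive.
Diaminopimelate is present, so QilG is inactive.
With no repressor bound, *irpA* is transcribed.
→ *irpA* is ON.
4 of the 4 genes are transcribed.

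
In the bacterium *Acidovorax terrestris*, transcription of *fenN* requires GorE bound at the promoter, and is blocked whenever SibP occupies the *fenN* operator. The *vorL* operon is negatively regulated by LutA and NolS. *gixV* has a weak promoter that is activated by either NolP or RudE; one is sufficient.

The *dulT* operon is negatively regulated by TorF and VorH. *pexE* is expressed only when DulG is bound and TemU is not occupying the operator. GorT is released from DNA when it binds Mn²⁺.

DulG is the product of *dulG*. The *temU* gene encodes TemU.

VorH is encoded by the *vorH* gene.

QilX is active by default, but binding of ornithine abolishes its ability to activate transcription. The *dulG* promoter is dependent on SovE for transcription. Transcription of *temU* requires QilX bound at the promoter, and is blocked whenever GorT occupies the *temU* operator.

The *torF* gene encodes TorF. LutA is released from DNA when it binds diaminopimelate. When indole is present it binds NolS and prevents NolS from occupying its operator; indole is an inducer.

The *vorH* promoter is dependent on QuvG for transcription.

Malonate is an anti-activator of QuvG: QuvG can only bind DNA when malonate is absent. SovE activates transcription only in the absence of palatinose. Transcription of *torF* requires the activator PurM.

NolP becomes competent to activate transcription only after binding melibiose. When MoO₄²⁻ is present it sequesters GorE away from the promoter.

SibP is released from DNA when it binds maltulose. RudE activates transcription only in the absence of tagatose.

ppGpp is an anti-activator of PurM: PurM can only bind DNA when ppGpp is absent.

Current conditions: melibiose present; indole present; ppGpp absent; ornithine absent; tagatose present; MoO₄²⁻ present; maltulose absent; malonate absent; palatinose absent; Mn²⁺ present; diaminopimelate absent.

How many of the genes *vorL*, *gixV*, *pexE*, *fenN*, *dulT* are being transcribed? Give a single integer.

1

Diaminopimelate is absent, so LutA is active.
Indole is present, so NolS is inactive.
With repressor LutA bound, *vorL* is not transcribed.
→ *vorL* is OFF.
Melibiose is present, so NolP is active.
Tagatose is present, so RudE is inactive.
Activator NolP is present, so *gixV* is transcribed.
→ *gixV* is ON.
Ornithine is absent, so QilX is active.
Mn²⁺ is present, so GorT is inactive.
No repressor is bound and QilX is active, so *temU* is transcribed.
So TemU is produced and active.
Palatinose is absent, so SovE is active.
No repressor is bound and SovE is active, so *dulG* is transcribed.
So DulG is produced and active.
With repressor TemU bound, *pexE* is not transcribed.
→ *pexE* is OFF.
Maltulose is absent, so SibP is active.
MoO₄²⁻ is present, so GorE is inactive.
With repressor SibP bound, *fenN* is not transcribed.
→ *fenN* is OFF.
ppGpp is absent, so PurM is active.
No repressor is bound and PurM is active, so *torF* is transcribed.
So TorF is produced and active.
Malonate is absent, so QuvG is active.
No repressor is bound and QuvG is active, so *vorH* is transcribed.
So VorH is produced and active.
With repressor TorF bound, *dulT* is not transcribed.
→ *dulT* is OFF.
1 of the 5 genes is transcribed.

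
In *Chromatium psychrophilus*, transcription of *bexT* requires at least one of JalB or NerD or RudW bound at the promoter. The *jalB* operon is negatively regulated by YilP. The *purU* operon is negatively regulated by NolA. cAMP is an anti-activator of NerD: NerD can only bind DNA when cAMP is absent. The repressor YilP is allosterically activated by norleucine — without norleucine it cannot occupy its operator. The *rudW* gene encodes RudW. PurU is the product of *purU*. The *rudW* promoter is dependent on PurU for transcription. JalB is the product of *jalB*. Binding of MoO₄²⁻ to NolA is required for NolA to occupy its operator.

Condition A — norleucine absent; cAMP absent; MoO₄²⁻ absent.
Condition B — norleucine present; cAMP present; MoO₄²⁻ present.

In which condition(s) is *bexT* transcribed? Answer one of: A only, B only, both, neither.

A only

Condition A:
Norleucine is absent, so YilP is inactive.
With no repressor bound, *jalB* is transcribed.
So JalB is produced and active.
cAMP is absent, so NerD is active.
MoO₄²⁻ is absent, so NolA is inactive.
With no repressor bound, *purU* is transcribed.
So PurU is produced and active.
No repressor is bound and PurU is active, so *rudW* is transcribed.
So RudW is produced and active.
Activator JalB is present, so *bexT* is transcribed.
→ *bexT* is ON in A.
Condition B:
Norleucine is present, so YilP is active.
With repressor YilP bound, *jalB* is not transcribed.
So JalB is not produced.
cAMP is present, so NerD is inactive.
MoO₄²⁻ is present, so NolA is active.
With repressor NolA bound, *purU* is not transcribed.
So PurU is not produced.
Required activator PurU is absent, so *rudW* is not transcribed.
So RudW is not produced.
No activator is available at the *bexT* promoter, so *bexT* is not transcribed.
→ *bexT* is OFF in B.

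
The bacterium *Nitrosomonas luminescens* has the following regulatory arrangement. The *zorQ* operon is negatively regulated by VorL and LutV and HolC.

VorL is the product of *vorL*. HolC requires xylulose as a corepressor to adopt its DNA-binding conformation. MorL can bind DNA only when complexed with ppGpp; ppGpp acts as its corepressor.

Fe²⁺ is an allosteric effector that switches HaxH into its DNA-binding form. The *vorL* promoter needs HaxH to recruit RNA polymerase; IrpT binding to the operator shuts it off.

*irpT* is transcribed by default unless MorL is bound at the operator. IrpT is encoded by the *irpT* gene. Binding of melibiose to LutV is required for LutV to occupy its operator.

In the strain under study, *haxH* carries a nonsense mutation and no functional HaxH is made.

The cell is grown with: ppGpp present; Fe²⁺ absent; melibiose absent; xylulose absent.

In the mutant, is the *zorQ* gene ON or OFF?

HaxH is non-functional in this strain, so it has no effect.
ppGpp is present, so MorL is active.
With repressor MorL bound, *irpT* is not transcribed.
So IrpT is not produced.
Required activator HaxH is absent, so *vorL* is not transcribed.
So VorL is not produced.
Melibiose is absent, so LutV is inactive.
Xylulose is absent, so HolC is inactive.
With no repressor bound, *zorQ* is transcribed.

ON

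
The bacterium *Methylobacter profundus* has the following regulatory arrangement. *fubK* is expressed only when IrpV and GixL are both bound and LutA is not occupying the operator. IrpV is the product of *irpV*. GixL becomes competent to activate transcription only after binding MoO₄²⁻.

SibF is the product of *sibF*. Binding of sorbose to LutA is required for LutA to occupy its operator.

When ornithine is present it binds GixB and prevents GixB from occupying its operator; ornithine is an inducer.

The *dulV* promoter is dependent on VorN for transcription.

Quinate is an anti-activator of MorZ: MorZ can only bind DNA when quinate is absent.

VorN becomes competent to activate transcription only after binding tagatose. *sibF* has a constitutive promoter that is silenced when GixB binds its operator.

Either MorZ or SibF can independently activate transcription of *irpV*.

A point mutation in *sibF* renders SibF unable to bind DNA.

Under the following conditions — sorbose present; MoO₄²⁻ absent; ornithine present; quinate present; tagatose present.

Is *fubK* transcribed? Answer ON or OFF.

OFF

Sorbose is present, so LutA is active.
Quinate is present, so MorZ is inactive.
SibF is non-functional in this strain, so it has no effect.
No activator is available at the *irpV* promoter, so *irpV* is not transcribed.
So IrpV is not produced.
MoO₄²⁻ is absent, so GixL is inactive.
With repressor LutA bound, *fubK* is not transcribed.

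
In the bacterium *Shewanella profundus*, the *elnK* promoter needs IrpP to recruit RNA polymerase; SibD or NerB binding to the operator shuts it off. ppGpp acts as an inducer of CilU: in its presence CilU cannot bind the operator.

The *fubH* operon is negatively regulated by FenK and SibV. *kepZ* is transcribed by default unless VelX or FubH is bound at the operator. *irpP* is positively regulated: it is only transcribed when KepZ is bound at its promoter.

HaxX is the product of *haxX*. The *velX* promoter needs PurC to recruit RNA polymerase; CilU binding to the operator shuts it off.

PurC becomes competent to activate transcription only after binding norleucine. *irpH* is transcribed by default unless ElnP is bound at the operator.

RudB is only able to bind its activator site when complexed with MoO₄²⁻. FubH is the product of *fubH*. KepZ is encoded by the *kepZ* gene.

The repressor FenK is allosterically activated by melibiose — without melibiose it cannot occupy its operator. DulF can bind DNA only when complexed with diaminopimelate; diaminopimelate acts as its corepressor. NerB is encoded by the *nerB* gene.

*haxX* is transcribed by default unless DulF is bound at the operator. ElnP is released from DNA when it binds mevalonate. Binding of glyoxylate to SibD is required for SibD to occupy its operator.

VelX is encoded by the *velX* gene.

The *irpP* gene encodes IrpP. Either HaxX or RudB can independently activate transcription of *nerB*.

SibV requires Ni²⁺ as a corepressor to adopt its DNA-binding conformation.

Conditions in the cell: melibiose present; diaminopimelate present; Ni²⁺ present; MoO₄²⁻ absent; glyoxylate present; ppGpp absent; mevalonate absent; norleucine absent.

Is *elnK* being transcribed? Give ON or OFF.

ppGpp is absent, so CilU is active.
Norleucine is absent, so PurC is inactive.
With repressor CilU bound, *velX* is not transcribed.
So VelX is not produced.
Melibiose is present, so FenK is active.
Ni²⁺ is present, so SibV is active.
With repressor FenK bound, *fubH* is not transcribed.
So FubH is not produced.
With no repressor bound, *kepZ* is transcribed.
So KepZ is produced and active.
No repressor is bound and KepZ is active, so *irpP* is transcribed.
So IrpP is produced and active.
Glyoxylate is present, so SibD is active.
Diaminopimelate is present, so DulF is active.
With repressor DulF bound, *haxX* is not transcribed.
So HaxX is not produced.
MoO₄²⁻ is absent, so RudB is inactive.
No activator is available at the *nerB* promoter, so *nerB* is not transcribed.
So NerB is not produced.
With repressor SibD bound, *elnK* is not transcribed.

OFF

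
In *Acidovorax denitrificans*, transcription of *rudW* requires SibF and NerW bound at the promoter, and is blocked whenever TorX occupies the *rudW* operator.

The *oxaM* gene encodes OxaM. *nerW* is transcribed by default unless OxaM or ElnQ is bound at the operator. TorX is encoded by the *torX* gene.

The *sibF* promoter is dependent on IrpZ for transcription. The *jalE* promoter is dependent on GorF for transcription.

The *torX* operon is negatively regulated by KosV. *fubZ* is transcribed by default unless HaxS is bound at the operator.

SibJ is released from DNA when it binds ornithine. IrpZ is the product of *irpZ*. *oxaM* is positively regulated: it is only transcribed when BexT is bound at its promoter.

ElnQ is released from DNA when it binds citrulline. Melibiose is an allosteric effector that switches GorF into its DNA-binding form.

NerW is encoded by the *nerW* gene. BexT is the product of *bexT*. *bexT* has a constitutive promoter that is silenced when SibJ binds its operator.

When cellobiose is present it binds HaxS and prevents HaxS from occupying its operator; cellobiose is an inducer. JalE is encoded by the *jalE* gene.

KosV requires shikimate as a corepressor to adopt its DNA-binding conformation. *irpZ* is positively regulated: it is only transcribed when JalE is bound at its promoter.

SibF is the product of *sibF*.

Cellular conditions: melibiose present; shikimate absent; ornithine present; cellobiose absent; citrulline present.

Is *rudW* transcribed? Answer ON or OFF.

Shikimate is absent, so KosV is inactive.
With no repressor bound, *torX* is transcribed.
So TorX is produced and active.
Melibiose is present, so GorF is active.
No repressor is bound and GorF is active, so *jalE* is transcribed.
So JalE is produced and active.
No repressor is bound and JalE is active, so *irpZ* is transcribed.
So IrpZ is produced and active.
No repressor is bound and IrpZ is active, so *sibF* is transcribed.
So SibF is produced and active.
Ornithine is present, so SibJ is inactive.
With no repressor bound, *bexT* is transcribed.
So BexT is produced and active.
No repressor is bound and BexT is active, so *oxaM* is transcribed.
So OxaM is produced and active.
Citrulline is present, so ElnQ is inactive.
With repressor OxaM bound, *nerW* is not transcribed.
So NerW is not produced.
With repressor TorX bound, *rudW* is not transcribed.

OFF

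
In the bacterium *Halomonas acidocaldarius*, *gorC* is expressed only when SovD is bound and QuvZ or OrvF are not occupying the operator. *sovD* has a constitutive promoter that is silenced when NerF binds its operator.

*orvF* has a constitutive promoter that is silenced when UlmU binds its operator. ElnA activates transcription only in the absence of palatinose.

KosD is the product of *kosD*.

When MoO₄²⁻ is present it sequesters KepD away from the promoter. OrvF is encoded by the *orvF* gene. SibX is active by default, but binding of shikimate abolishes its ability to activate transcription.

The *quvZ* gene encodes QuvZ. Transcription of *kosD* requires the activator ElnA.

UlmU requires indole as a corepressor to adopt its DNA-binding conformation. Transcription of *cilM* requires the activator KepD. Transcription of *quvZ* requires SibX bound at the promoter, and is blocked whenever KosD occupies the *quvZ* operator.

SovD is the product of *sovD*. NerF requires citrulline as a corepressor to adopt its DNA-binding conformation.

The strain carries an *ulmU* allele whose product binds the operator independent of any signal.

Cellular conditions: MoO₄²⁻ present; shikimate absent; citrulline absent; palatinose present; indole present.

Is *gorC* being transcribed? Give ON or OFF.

OFF

Shikimate is absent, so SibX is active.
Palatinose is present, so ElnA is inactive.
Required activator ElnA is absent, so *kosD* is not transcribed.
So KosD is not produced.
No repressor is bound and SibX is active, so *quvZ* is transcribed.
So QuvZ is produced and active.
UlmU is constitutively active in this strain.
With repressor UlmU bound, *orvF* is not transcribed.
So OrvF is not produced.
Citrulline is absent, so NerF is inactive.
With no repressor bound, *sovD* is transcribed.
So SovD is produced and active.
With repressor QuvZ bound, *gorC* is not transcribed.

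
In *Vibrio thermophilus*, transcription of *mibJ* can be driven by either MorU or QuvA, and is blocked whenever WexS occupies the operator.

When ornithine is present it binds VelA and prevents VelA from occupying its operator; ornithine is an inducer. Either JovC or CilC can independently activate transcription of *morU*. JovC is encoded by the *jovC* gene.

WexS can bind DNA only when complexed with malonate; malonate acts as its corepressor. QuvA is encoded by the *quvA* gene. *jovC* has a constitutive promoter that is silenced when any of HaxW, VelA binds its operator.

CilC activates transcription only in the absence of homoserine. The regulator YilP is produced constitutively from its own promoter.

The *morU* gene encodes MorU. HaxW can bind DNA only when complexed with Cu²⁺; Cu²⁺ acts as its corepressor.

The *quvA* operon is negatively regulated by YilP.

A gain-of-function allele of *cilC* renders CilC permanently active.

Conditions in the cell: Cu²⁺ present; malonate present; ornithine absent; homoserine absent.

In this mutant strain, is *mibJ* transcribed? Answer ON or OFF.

OFF

Malonate is present, so WexS is active.
Cu²⁺ is present, so HaxW is active.
Ornithine is absent, so VelA is active.
With repressor HaxW bound, *jovC* is not transcribed.
So JovC is not produced.
CilC is constitutively active in this strain.
Activator CilC is present, so *morU* is transcribed.
So MorU is produced and active.
YilP is produced constitutively and is active.
With repressor YilP bound, *quvA* is not transcribed.
So QuvA is not produced.
With repressor WexS bound, *mibJ* is not transcribed.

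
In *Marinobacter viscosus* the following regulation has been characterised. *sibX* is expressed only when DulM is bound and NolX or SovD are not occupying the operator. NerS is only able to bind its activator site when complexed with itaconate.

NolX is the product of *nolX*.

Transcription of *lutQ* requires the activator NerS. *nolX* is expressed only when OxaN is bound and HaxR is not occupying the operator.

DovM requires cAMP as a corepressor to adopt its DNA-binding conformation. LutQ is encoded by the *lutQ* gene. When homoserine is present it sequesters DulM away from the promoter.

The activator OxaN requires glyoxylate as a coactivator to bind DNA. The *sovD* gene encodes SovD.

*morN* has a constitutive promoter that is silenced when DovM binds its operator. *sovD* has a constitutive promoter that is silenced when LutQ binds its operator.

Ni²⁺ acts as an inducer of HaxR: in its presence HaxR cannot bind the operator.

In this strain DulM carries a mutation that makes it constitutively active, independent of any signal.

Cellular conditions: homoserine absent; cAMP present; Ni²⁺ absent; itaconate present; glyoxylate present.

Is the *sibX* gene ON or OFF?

Glyoxylate is present, so OxaN is active.
Ni²⁺ is absent, so HaxR is active.
With repressor HaxR bound, *nolX* is not transcribed.
So NolX is not produced.
Itaconate is present, so NerS is active.
No repressor is bound and NerS is active, so *lutQ* is transcribed.
So LutQ is produced and active.
With repressor LutQ bound, *sovD* is not transcribed.
So SovD is not produced.
DulM is constitutively active in this strain.
No repressor is bound and DulM is active, so *sibX* is transcribed.

ON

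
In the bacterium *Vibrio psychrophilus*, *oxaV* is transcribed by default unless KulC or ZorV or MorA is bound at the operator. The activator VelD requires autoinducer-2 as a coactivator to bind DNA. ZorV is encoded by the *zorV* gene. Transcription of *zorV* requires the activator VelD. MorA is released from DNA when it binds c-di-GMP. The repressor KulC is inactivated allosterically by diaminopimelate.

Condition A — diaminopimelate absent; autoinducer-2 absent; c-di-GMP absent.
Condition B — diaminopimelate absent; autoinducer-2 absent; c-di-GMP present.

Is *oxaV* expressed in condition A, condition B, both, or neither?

neither

Condition A:
Diaminopimelate is absent, so KulC is active.
Autoinducer-2 is absent, so VelD is inactive.
Required activator VelD is absent, so *zorV* is not transcribed.
So ZorV is not produced.
c-di-GMP is absent, so MorA is active.
With repressor KulC bound, *oxaV* is not transcribed.
→ *oxaV* is OFF in A.
Condition B:
Diaminopimelate is absent, so KulC is active.
Autoinducer-2 is absent, so VelD is inactive.
Required activator VelD is absent, so *zorV* is not transcribed.
So ZorV is not produced.
c-di-GMP is present, so MorA is inactive.
With repressor KulC bound, *oxaV* is not transcribed.
→ *oxaV* is OFF in B.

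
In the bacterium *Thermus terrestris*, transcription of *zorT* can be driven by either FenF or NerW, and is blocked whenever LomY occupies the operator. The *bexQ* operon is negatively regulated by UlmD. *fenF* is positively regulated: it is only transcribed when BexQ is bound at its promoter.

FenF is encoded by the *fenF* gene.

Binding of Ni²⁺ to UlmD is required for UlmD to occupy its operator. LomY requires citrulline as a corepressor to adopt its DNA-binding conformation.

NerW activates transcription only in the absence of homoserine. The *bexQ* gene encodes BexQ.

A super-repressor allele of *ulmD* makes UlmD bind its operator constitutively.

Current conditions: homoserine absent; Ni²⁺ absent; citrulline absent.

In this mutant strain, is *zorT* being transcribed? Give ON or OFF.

Citrulline is absent, so LomY is inactive.
UlmD is constitutively active in this strain.
With repressor UlmD bound, *bexQ* is not transcribed.
So BexQ is not produced.
Required activator BexQ is absent, so *fenF* is not transcribed.
So FenF is not produced.
Homoserine is absent, so NerW is active.
Activator NerW is present, so *zorT* is transcribed.

ON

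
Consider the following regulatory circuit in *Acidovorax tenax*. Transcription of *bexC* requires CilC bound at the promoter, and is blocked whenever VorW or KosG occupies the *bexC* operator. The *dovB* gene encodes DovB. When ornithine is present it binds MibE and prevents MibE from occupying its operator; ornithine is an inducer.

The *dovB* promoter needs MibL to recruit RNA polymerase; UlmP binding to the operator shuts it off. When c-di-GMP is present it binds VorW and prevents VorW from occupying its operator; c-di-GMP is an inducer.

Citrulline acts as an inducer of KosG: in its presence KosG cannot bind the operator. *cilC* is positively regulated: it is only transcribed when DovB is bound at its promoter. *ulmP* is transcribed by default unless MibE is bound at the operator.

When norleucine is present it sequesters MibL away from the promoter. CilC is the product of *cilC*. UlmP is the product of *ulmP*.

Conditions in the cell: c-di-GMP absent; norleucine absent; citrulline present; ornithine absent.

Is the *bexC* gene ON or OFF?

OFF

Norleucine is absent, so MibL is active.
Ornithine is absent, so MibE is active.
With repressor MibE bound, *ulmP* is not transcribed.
So UlmP is not produced.
No repressor is bound and MibL is active, so *dovB* is transcribed.
So DovB is produced and active.
No repressor is bound and DovB is active, so *cilC* is transcribed.
So CilC is produced and active.
c-di-GMP is absent, so VorW is active.
Citrulline is present, so KosG is inactive.
With repressor VorW bound, *bexC* is not transcribed.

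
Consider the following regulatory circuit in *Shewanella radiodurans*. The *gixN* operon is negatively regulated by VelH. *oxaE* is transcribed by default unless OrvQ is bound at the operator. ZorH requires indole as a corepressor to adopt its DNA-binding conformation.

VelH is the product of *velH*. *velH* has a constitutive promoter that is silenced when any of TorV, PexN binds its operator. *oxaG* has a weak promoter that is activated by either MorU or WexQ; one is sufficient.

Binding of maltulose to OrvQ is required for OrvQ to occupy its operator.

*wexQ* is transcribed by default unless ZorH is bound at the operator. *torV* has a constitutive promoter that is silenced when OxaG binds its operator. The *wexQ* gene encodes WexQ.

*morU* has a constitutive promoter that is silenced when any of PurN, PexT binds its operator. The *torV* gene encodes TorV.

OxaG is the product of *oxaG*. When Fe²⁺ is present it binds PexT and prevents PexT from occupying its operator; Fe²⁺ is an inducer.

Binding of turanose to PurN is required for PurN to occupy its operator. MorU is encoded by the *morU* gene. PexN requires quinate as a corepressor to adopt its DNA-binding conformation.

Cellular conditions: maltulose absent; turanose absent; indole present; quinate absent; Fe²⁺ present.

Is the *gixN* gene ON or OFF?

OFF

Turanose is absent, so PurN is inactive.
Fe²⁺ is present, so PexT is inactive.
With no repressor bound, *morU* is transcribed.
So MorU is produced and active.
Indole is present, so ZorH is active.
With repressor ZorH bound, *wexQ* is not transcribed.
So WexQ is not produced.
Activator MorU is present, so *oxaG* is transcribed.
So OxaG is produced and active.
With repressor OxaG bound, *torV* is not transcribed.
So TorV is not produced.
Quinate is absent, so PexN is inactive.
With no repressor bound, *velH* is transcribed.
So VelH is produced and active.
With repressor VelH bound, *gixN* is not transcribed.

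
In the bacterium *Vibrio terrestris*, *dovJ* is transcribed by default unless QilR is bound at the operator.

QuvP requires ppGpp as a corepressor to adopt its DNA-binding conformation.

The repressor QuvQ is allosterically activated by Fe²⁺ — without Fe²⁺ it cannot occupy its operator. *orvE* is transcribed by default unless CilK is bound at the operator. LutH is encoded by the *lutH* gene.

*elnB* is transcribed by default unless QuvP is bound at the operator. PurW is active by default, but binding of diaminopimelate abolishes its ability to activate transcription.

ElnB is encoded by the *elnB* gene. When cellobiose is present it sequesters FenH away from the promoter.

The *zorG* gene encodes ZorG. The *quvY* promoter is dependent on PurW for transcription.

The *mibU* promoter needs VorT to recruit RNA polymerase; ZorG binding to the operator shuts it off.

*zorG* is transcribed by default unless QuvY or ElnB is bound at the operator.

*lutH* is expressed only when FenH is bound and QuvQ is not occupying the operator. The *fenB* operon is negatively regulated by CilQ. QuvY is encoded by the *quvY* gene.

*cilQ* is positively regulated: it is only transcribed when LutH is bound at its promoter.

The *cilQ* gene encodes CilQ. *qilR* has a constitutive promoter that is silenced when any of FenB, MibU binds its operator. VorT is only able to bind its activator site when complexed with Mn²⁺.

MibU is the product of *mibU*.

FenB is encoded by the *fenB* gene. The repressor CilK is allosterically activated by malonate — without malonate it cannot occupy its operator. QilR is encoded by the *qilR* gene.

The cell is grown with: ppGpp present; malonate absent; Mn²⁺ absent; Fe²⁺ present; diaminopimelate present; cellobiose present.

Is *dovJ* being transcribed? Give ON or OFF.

Fe²⁺ is present, so QuvQ is active.
Cellobiose is present, so FenH is inactive.
With repressor QuvQ bound, *lutH* is not transcribed.
So LutH is not produced.
Required activator LutH is absent, so *cilQ* is not transcribed.
So CilQ is not produced.
With no repressor bound, *fenB* is transcribed.
So FenB is produced and active.
Mn²⁺ is absent, so VorT is inactive.
Diaminopimelate is present, so PurW is inactive.
Required activator PurW is absent, so *quvY* is not transcribed.
So QuvY is not produced.
ppGpp is present, so QuvP is active.
With repressor QuvP bound, *elnB* is not transcribed.
So ElnB is not produced.
With no repressor bound, *zorG* is transcribed.
So ZorG is produced and active.
With repressor ZorG bound, *mibU* is not transcribed.
So MibU is not produced.
With repressor FenB bound, *qilR* is not transcribed.
So QilR is not produced.
With no repressor bound, *dovJ* is transcribed.

ON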